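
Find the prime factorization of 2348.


2348 / 2 = 1174
1174 / 2 = 587
587 / 587 = 1
2348 = 2^2 × 587


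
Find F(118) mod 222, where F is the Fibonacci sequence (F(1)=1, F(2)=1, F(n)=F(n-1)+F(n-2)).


F(k) mod 222 for k=1..118:
1, 1, 2, 3, 5, 8, 13, 21, 34, 55, 89, 144, 11, 155, 166, 99, 43, 142, 185, 105, 68, 173, 19, 192, 211, 181, 170, 129, 77, 206, 61, 45, 106, 151, 35, 186, 221, 185, 184, 147, 109, 34, 143, 177, 98, 53, 151, 204, 133, 115, 26, 141, 167, 86, 31, 117, 148, 43, 191, 12, 203, 215, 196, 189, 163, 130, 71, 201, 50, 29, 79, 108, 187, 73, 38, 111, 149, 38, 187, 3, 190, 193, 161, 132, 71, 203, 52, 33, 85, 118, 203, 99, 80, 179, 37, 216, 31, 25, 56, 81, 137, 218, 133, 129, 40, 169, 209, 156, 143, 77, 220, 75, 73, 148, 221, 147, 146, 71
F(118) mod 222 = 71


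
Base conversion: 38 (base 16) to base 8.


38 (base 16) = 56 (decimal)
56 (decimal) = 70 (base 8)


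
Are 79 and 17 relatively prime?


Euclidean algorithm:
79 = 4 * 17 + 11
17 = 1 * 11 + 6
11 = 1 * 6 + 5
6 = 1 * 5 + 1
5 = 5 * 1 + 0
GCD(79, 17) = 1

Yes, coprime (GCD = 1)


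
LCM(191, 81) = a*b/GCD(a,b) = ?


GCD(191, 81) = 1
LCM = 191*81/1 = 15471/1 = 15471

LCM = 15471


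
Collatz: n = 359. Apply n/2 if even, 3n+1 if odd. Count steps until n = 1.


359 → 1078 → 539 → 1618 → 809 → 2428 → 1214 → 607 → 1822 → 911 → 2734 → 1367 → 4102 → 2051 → 6154 → 3077 → 9232 → 4616 → 2308 → 1154 → 577 → 1732 → 866 → 433 → 1300 → 650 → 325 → 976 → 488 → 244 → 122 → 61 → 184 → 92 → 46 → 23 → 70 → 35 → 106 → 53 → 160 → 80 → 40 → 20 → 10 → 5 → 16 → 8 → 4 → 2 → 1
Total steps = 50

50 steps


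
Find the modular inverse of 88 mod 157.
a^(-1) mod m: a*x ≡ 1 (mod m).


Use the extended Euclidean algorithm on (157, 88); each row r = 157*s + 88*t:
r=157, s=1, t=0
r=88, s=0, t=1
q=1: r=69, s=1, t=-1   [157*(1) + 88*(-1) = 69]
q=1: r=19, s=-1, t=2   [157*(-1) + 88*(2) = 19]
q=3: r=12, s=4, t=-7   [157*(4) + 88*(-7) = 12]
q=1: r=7, s=-5, t=9   [157*(-5) + 88*(9) = 7]
q=1: r=5, s=9, t=-16   [157*(9) + 88*(-16) = 5]
q=1: r=2, s=-14, t=25   [157*(-14) + 88*(25) = 2]
q=2: r=1, s=37, t=-66   [157*(37) + 88*(-66) = 1]
q=2: r=0, s=-88, t=157   [157*(-88) + 88*(157) = 0]
GCD = 1 with t = -66, so 88*(-66) ≡ 1 (mod 157)
Inverse = -66 mod 157 = 91
Check: 88 * 91 = 8008 ≡ 1 (mod 157)

88^(-1) ≡ 91 (mod 157)


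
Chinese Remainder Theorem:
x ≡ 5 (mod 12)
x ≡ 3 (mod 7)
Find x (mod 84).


M = 12*7 = 84
M1 = M/12 = 7, M2 = M/7 = 12
M1^(-1) mod 12 = 7, M2^(-1) mod 7 = 3
x = 5*7*7 + 3*12*3 = 353
353 mod 84 = 17
Check: 17 mod 12 = 5 ✓, 17 mod 7 = 3 ✓

x ≡ 17 (mod 84)


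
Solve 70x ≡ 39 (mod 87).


GCD(70, 87) = 1, unique solution
a^(-1) mod 87 = 46
x = 46 * 39 mod 87 = 54

x ≡ 54 (mod 87)


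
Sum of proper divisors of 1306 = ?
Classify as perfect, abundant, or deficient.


Proper divisors: 1, 2, 653
Sum = 1 + 2 + 653 = 656
656 < 1306 → deficient

s(1306) = 656 (deficient)


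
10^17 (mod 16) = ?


10^1 mod 16 = 10
10^2 mod 16 = 4
10^3 mod 16 = 8
10^4 mod 16 = 0
10^5 mod 16 = 0
10^6 mod 16 = 0
10^7 mod 16 = 0
10^8 mod 16 = 0
10^9 mod 16 = 0
10^10 mod 16 = 0
10^11 mod 16 = 0
10^12 mod 16 = 0
10^13 mod 16 = 0
10^14 mod 16 = 0
10^15 mod 16 = 0
10^16 mod 16 = 0
10^17 mod 16 = 0


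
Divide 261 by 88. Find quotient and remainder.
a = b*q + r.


261 = 88 * 2 + 85
Check: 176 + 85 = 261

q = 2, r = 85


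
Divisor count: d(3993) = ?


3993 = 3^1 × 11^3
d(3993) = (1+1) × (3+1) = 8

8 divisors


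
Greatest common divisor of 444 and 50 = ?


444 = 8 * 50 + 44
50 = 1 * 44 + 6
44 = 7 * 6 + 2
6 = 3 * 2 + 0
GCD = 2


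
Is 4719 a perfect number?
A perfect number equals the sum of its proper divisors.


Proper divisors of 4719: 1, 3, 11, 13, 33, 39, 121, 143, 363, 429, 1573
Sum = 1 + 3 + 11 + 13 + 33 + 39 + 121 + 143 + 363 + 429 + 1573 = 2729

No, 4719 is not perfect (2729 ≠ 4719)


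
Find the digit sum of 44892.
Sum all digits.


4 + 4 + 8 + 9 + 2 = 27


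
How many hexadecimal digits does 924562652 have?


924562652 in base 16 = 371BB4DC
Number of digits = 8

8 digits (base 16)


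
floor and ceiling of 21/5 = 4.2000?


21/5 = 4.2000
floor = 4
ceil = 5

floor = 4, ceil = 5


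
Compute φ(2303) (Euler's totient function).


2303 = 7^2 × 47
Prime factors: 7, 47
φ(2303) = 2303 × (1-1/7) × (1-1/47)
= 2303 × 6/7 × 46/47 = 1932

φ(2303) = 1932


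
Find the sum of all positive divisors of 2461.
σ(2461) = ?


Divisors of 2461: 1, 23, 107, 2461
Sum = 1 + 23 + 107 + 2461 = 2592

σ(2461) = 2592


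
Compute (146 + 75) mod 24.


146 + 75 = 221
221 mod 24 = 5


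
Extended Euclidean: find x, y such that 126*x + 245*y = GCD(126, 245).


Tabular extended Euclidean (each row: r = 126*s + 245*t):
r=126, s=1, t=0
r=245, s=0, t=1
q=0: r=126, s=1, t=0   [126*(1) + 245*(0) = 126]
q=1: r=119, s=-1, t=1   [126*(-1) + 245*(1) = 119]
q=1: r=7, s=2, t=-1   [126*(2) + 245*(-1) = 7]
q=17: r=0, s=-35, t=18   [126*(-35) + 245*(18) = 0]
GCD = 7; from the row with r=7: x=2, y=-1
Check: 126*(2) + 245*(-1) = 252 - 245 = 7

GCD = 7, x = 2, y = -1


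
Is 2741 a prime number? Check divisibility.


Check divisors up to sqrt(2741) = 52.3546
No divisors found.
2741 is prime.

Yes, 2741 is prime


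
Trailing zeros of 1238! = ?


floor(1238/5) = 247
floor(1238/25) = 49
floor(1238/125) = 9
floor(1238/625) = 1
Total = 306

306 trailing zeros


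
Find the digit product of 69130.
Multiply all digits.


6 × 9 × 1 × 3 × 0 = 0


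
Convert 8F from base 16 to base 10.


8F (base 16) = 143 (decimal)
143 (decimal) = 143 (base 10)


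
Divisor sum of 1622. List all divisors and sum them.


Divisors of 1622: 1, 2, 811, 1622
Sum = 1 + 2 + 811 + 1622 = 2436

σ(1622) = 2436


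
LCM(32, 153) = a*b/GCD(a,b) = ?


GCD(32, 153) = 1
LCM = 32*153/1 = 4896/1 = 4896

LCM = 4896


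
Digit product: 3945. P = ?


3 × 9 × 4 × 5 = 540


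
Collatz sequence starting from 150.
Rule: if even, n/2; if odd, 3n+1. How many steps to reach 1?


150 → 75 → 226 → 113 → 340 → 170 → 85 → 256 → 128 → 64 → 32 → 16 → 8 → 4 → 2 → 1
Total steps = 15

15 steps


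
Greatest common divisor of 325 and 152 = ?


325 = 2 * 152 + 21
152 = 7 * 21 + 5
21 = 4 * 5 + 1
5 = 5 * 1 + 0
GCD = 1


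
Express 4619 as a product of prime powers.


4619 / 31 = 149
149 / 149 = 1
4619 = 31 × 149


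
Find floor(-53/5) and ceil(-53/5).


-53/5 = -10.6000
floor = -11
ceil = -10

floor = -11, ceil = -10


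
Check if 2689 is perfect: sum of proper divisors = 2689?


Proper divisors of 2689: 1
Sum = 1 = 1

No, 2689 is not perfect (1 ≠ 2689)


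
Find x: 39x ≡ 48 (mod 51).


GCD(39, 51) = 3 divides 48
Divide: 13x ≡ 16 (mod 17)
x ≡ 13 (mod 17)


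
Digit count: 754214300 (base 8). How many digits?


754214300 in base 8 = 5475062634
Number of digits = 10

10 digits (base 8)


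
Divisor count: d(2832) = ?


2832 = 2^4 × 3^1 × 59^1
d(2832) = (4+1) × (1+1) × (1+1) = 20

20 divisors


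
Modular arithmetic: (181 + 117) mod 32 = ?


181 + 117 = 298
298 mod 32 = 10


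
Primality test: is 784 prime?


784 / 2 = 392 (exact division)
784 is NOT prime.

No, 784 is not prime


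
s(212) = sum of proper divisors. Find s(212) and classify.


Proper divisors: 1, 2, 4, 53, 106
Sum = 1 + 2 + 4 + 53 + 106 = 166
166 < 212 → deficient

s(212) = 166 (deficient)


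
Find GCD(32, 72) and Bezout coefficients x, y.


Tabular extended Euclidean (each row: r = 32*s + 72*t):
r=32, s=1, t=0
r=72, s=0, t=1
q=0: r=32, s=1, t=0   [32*(1) + 72*(0) = 32]
q=2: r=8, s=-2, t=1   [32*(-2) + 72*(1) = 8]
q=4: r=0, s=9, t=-4   [32*(9) + 72*(-4) = 0]
GCD = 8; from the row with r=8: x=-2, y=1
Check: 32*(-2) + 72*(1) = -64 + 72 = 8

GCD = 8, x = -2, y = 1


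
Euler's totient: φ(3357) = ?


3357 = 3^2 × 373
Prime factors: 3, 373
φ(3357) = 3357 × (1-1/3) × (1-1/373)
= 3357 × 2/3 × 372/373 = 2232

φ(3357) = 2232


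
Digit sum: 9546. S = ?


9 + 5 + 4 + 6 = 24


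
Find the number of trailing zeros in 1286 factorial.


floor(1286/5) = 257
floor(1286/25) = 51
floor(1286/125) = 10
floor(1286/625) = 2
Total = 320

320 trailing zeros


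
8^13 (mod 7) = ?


8^1 mod 7 = 1
8^2 mod 7 = 1
8^3 mod 7 = 1
8^4 mod 7 = 1
8^5 mod 7 = 1
8^6 mod 7 = 1
8^7 mod 7 = 1
8^8 mod 7 = 1
8^9 mod 7 = 1
8^10 mod 7 = 1
8^11 mod 7 = 1
8^12 mod 7 = 1
8^13 mod 7 = 1


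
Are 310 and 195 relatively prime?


Euclidean algorithm:
310 = 1 * 195 + 115
195 = 1 * 115 + 80
115 = 1 * 80 + 35
80 = 2 * 35 + 10
35 = 3 * 10 + 5
10 = 2 * 5 + 0
GCD(310, 195) = 5

No, not coprime (GCD = 5)


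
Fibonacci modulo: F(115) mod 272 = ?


F(k) mod 272 for k=1..115:
1, 1, 2, 3, 5, 8, 13, 21, 34, 55, 89, 144, 233, 105, 66, 171, 237, 136, 101, 237, 66, 31, 97, 128, 225, 81, 34, 115, 149, 264, 141, 133, 2, 135, 137, 0, 137, 137, 2, 139, 141, 8, 149, 157, 34, 191, 225, 144, 97, 241, 66, 35, 101, 136, 237, 101, 66, 167, 233, 128, 89, 217, 34, 251, 13, 264, 5, 269, 2, 271, 1, 0, 1, 1, 2, 3, 5, 8, 13, 21, 34, 55, 89, 144, 233, 105, 66, 171, 237, 136, 101, 237, 66, 31, 97, 128, 225, 81, 34, 115, 149, 264, 141, 133, 2, 135, 137, 0, 137, 137, 2, 139, 141, 8, 149
F(115) mod 272 = 149


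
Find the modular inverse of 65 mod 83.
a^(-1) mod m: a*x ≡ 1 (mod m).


Use the extended Euclidean algorithm on (83, 65); each row r = 83*s + 65*t:
r=83, s=1, t=0
r=65, s=0, t=1
q=1: r=18, s=1, t=-1   [83*(1) + 65*(-1) = 18]
q=3: r=11, s=-3, t=4   [83*(-3) + 65*(4) = 11]
q=1: r=7, s=4, t=-5   [83*(4) + 65*(-5) = 7]
q=1: r=4, s=-7, t=9   [83*(-7) + 65*(9) = 4]
q=1: r=3, s=11, t=-14   [83*(11) + 65*(-14) = 3]
q=1: r=1, s=-18, t=23   [83*(-18) + 65*(23) = 1]
q=3: r=0, s=65, t=-83   [83*(65) + 65*(-83) = 0]
GCD = 1 with t = 23, so 65*(23) ≡ 1 (mod 83)
Inverse = 23 mod 83 = 23
Check: 65 * 23 = 1495 ≡ 1 (mod 83)

65^(-1) ≡ 23 (mod 83)


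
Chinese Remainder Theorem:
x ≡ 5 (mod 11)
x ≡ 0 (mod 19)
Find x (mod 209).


M = 11*19 = 209
M1 = M/11 = 19, M2 = M/19 = 11
M1^(-1) mod 11 = 7, M2^(-1) mod 19 = 7
x = 5*19*7 + 0*11*7 = 665
665 mod 209 = 38
Check: 38 mod 11 = 5 ✓, 38 mod 19 = 0 ✓

x ≡ 38 (mod 209)


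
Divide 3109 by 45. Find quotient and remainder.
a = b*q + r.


3109 = 45 * 69 + 4
Check: 3105 + 4 = 3109

q = 69, r = 4


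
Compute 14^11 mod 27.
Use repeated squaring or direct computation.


14^1 mod 27 = 14
14^2 mod 27 = 7
14^3 mod 27 = 17
14^4 mod 27 = 22
14^5 mod 27 = 11
14^6 mod 27 = 19
14^7 mod 27 = 23
14^8 mod 27 = 25
14^9 mod 27 = 26
14^10 mod 27 = 13
14^11 mod 27 = 20


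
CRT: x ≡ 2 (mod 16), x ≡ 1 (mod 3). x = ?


M = 16*3 = 48
M1 = M/16 = 3, M2 = M/3 = 16
M1^(-1) mod 16 = 11, M2^(-1) mod 3 = 1
x = 2*3*11 + 1*16*1 = 82
82 mod 48 = 34
Check: 34 mod 16 = 2 ✓, 34 mod 3 = 1 ✓

x ≡ 34 (mod 48)


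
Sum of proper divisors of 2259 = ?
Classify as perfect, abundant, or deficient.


Proper divisors: 1, 3, 9, 251, 753
Sum = 1 + 3 + 9 + 251 + 753 = 1017
1017 < 2259 → deficient

s(2259) = 1017 (deficient)


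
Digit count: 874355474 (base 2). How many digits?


874355474 in base 2 = 110100000111011001101100010010
Number of digits = 30

30 digits (base 2)


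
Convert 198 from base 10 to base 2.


198 (base 10) = 198 (decimal)
198 (decimal) = 11000110 (base 2)


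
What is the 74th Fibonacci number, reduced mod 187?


F(k) mod 187 for k=1..74:
1, 1, 2, 3, 5, 8, 13, 21, 34, 55, 89, 144, 46, 3, 49, 52, 101, 153, 67, 33, 100, 133, 46, 179, 38, 30, 68, 98, 166, 77, 56, 133, 2, 135, 137, 85, 35, 120, 155, 88, 56, 144, 13, 157, 170, 140, 123, 76, 12, 88, 100, 1, 101, 102, 16, 118, 134, 65, 12, 77, 89, 166, 68, 47, 115, 162, 90, 65, 155, 33, 1, 34, 35, 69
F(74) mod 187 = 69


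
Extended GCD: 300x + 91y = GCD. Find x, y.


Tabular extended Euclidean (each row: r = 300*s + 91*t):
r=300, s=1, t=0
r=91, s=0, t=1
q=3: r=27, s=1, t=-3   [300*(1) + 91*(-3) = 27]
q=3: r=10, s=-3, t=10   [300*(-3) + 91*(10) = 10]
q=2: r=7, s=7, t=-23   [300*(7) + 91*(-23) = 7]
q=1: r=3, s=-10, t=33   [300*(-10) + 91*(33) = 3]
q=2: r=1, s=27, t=-89   [300*(27) + 91*(-89) = 1]
q=3: r=0, s=-91, t=300   [300*(-91) + 91*(300) = 0]
GCD = 1; from the row with r=1: x=27, y=-89
Check: 300*(27) + 91*(-89) = 8100 - 8099 = 1

GCD = 1, x = 27, y = -89


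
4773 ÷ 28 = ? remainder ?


4773 = 28 * 170 + 13
Check: 4760 + 13 = 4773

q = 170, r = 13


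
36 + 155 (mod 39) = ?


36 + 155 = 191
191 mod 39 = 35


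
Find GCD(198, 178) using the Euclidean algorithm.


198 = 1 * 178 + 20
178 = 8 * 20 + 18
20 = 1 * 18 + 2
18 = 9 * 2 + 0
GCD = 2


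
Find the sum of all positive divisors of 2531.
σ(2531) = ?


Divisors of 2531: 1, 2531
Sum = 1 + 2531 = 2532

σ(2531) = 2532


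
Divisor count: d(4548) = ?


4548 = 2^2 × 3^1 × 379^1
d(4548) = (2+1) × (1+1) × (1+1) = 12

12 divisors


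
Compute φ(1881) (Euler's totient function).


1881 = 3^2 × 11 × 19
Prime factors: 3, 11, 19
φ(1881) = 1881 × (1-1/3) × (1-1/11) × (1-1/19)
= 1881 × 2/3 × 10/11 × 18/19 = 1080

φ(1881) = 1080


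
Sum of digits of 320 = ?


3 + 2 + 0 = 5


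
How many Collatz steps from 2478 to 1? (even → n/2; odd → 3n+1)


2478 → 1239 → 3718 → 1859 → 5578 → 2789 → 8368 → 4184 → 2092 → 1046 → 523 → 1570 → 785 → 2356 → 1178 → 589 → 1768 → 884 → 442 → 221 → 664 → 332 → 166 → 83 → 250 → 125 → 376 → 188 → 94 → 47 → 142 → 71 → 214 → 107 → 322 → 161 → 484 → 242 → 121 → 364 → 182 → 91 → 274 → 137 → 412 → 206 → 103 → 310 → 155 → 466 → 233 → 700 → 350 → 175 → 526 → 263 → 790 → 395 → 1186 → 593 → 1780 → 890 → 445 → 1336 → 668 → 334 → 167 → 502 → 251 → 754 → 377 → 1132 → 566 → 283 → 850 → 425 → 1276 → 638 → 319 → 958 → 479 → 1438 → 719 → 2158 → 1079 → 3238 → 1619 → 4858 → 2429 → 7288 → 3644 → 1822 → 911 → 2734 → 1367 → 4102 → 2051 → 6154 → 3077 → 9232 → 4616 → 2308 → 1154 → 577 → 1732 → 866 → 433 → 1300 → 650 → 325 → 976 → 488 → 244 → 122 → 61 → 184 → 92 → 46 → 23 → 70 → 35 → 106 → 53 → 160 → 80 → 40 → 20 → 10 → 5 → 16 → 8 → 4 → 2 → 1
Total steps = 133

133 steps


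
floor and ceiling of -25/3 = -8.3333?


-25/3 = -8.3333
floor = -9
ceil = -8

floor = -9, ceil = -8


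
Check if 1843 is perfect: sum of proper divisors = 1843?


Proper divisors of 1843: 1, 19, 97
Sum = 1 + 19 + 97 = 117

No, 1843 is not perfect (117 ≠ 1843)


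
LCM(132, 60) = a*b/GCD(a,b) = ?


GCD(132, 60) = 12
LCM = 132*60/12 = 7920/12 = 660

LCM = 660


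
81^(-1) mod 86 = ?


Use the extended Euclidean algorithm on (86, 81); each row r = 86*s + 81*t:
r=86, s=1, t=0
r=81, s=0, t=1
q=1: r=5, s=1, t=-1   [86*(1) + 81*(-1) = 5]
q=16: r=1, s=-16, t=17   [86*(-16) + 81*(17) = 1]
q=5: r=0, s=81, t=-86   [86*(81) + 81*(-86) = 0]
GCD = 1 with t = 17, so 81*(17) ≡ 1 (mod 86)
Inverse = 17 mod 86 = 17
Check: 81 * 17 = 1377 ≡ 1 (mod 86)

81^(-1) ≡ 17 (mod 86)


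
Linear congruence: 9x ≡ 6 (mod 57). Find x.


GCD(9, 57) = 3 divides 6
Divide: 3x ≡ 2 (mod 19)
x ≡ 7 (mod 19)


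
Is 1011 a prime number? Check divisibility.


1011 / 3 = 337 (exact division)
1011 is NOT prime.

No, 1011 is not prime


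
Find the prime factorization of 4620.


4620 / 2 = 2310
2310 / 2 = 1155
1155 / 3 = 385
385 / 5 = 77
77 / 7 = 11
11 / 11 = 1
4620 = 2^2 × 3 × 5 × 7 × 11


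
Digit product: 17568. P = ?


1 × 7 × 5 × 6 × 8 = 1680


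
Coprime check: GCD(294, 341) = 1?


Euclidean algorithm:
341 = 1 * 294 + 47
294 = 6 * 47 + 12
47 = 3 * 12 + 11
12 = 1 * 11 + 1
11 = 11 * 1 + 0
GCD(294, 341) = 1

Yes, coprime (GCD = 1)


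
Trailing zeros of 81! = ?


floor(81/5) = 16
floor(81/25) = 3
Total = 19

19 trailing zeros


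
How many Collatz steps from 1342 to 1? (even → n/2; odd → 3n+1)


1342 → 671 → 2014 → 1007 → 3022 → 1511 → 4534 → 2267 → 6802 → 3401 → 10204 → 5102 → 2551 → 7654 → 3827 → 11482 → 5741 → 17224 → 8612 → 4306 → 2153 → 6460 → 3230 → 1615 → 4846 → 2423 → 7270 → 3635 → 10906 → 5453 → 16360 → 8180 → 4090 → 2045 → 6136 → 3068 → 1534 → 767 → 2302 → 1151 → 3454 → 1727 → 5182 → 2591 → 7774 → 3887 → 11662 → 5831 → 17494 → 8747 → 26242 → 13121 → 39364 → 19682 → 9841 → 29524 → 14762 → 7381 → 22144 → 11072 → 5536 → 2768 → 1384 → 692 → 346 → 173 → 520 → 260 → 130 → 65 → 196 → 98 → 49 → 148 → 74 → 37 → 112 → 56 → 28 → 14 → 7 → 22 → 11 → 34 → 17 → 52 → 26 → 13 → 40 → 20 → 10 → 5 → 16 → 8 → 4 → 2 → 1
Total steps = 96

96 steps


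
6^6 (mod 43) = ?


6^1 mod 43 = 6
6^2 mod 43 = 36
6^3 mod 43 = 1
6^4 mod 43 = 6
6^5 mod 43 = 36
6^6 mod 43 = 1


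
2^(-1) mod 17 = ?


Use the extended Euclidean algorithm on (17, 2); each row r = 17*s + 2*t:
r=17, s=1, t=0
r=2, s=0, t=1
q=8: r=1, s=1, t=-8   [17*(1) + 2*(-8) = 1]
q=2: r=0, s=-2, t=17   [17*(-2) + 2*(17) = 0]
GCD = 1 with t = -8, so 2*(-8) ≡ 1 (mod 17)
Inverse = -8 mod 17 = 9
Check: 2 * 9 = 18 ≡ 1 (mod 17)

2^(-1) ≡ 9 (mod 17)


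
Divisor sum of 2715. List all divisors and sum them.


Divisors of 2715: 1, 3, 5, 15, 181, 543, 905, 2715
Sum = 1 + 3 + 5 + 15 + 181 + 543 + 905 + 2715 = 4368

σ(2715) = 4368


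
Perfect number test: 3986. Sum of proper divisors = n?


Proper divisors of 3986: 1, 2, 1993
Sum = 1 + 2 + 1993 = 1996

No, 3986 is not perfect (1996 ≠ 3986)


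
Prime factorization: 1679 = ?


1679 / 23 = 73
73 / 73 = 1
1679 = 23 × 73


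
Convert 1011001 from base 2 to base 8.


1011001 (base 2) = 89 (decimal)
89 (decimal) = 131 (base 8)


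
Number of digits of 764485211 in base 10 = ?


764485211 has 9 digits in base 10
floor(log10(764485211)) + 1 = floor(8.8834) + 1 = 9

9 digits (base 10)


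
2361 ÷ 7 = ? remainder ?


2361 = 7 * 337 + 2
Check: 2359 + 2 = 2361

q = 337, r = 2


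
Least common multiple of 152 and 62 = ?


GCD(152, 62) = 2
LCM = 152*62/2 = 9424/2 = 4712

LCM = 4712


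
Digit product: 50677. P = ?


5 × 0 × 6 × 7 × 7 = 0


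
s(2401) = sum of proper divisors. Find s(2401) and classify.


Proper divisors: 1, 7, 49, 343
Sum = 1 + 7 + 49 + 343 = 400
400 < 2401 → deficient

s(2401) = 400 (deficient)


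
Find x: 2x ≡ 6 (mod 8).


GCD(2, 8) = 2 divides 6
Divide: 1x ≡ 3 (mod 4)
x ≡ 3 (mod 4)


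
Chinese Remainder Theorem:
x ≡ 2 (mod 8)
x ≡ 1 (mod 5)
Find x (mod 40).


M = 8*5 = 40
M1 = M/8 = 5, M2 = M/5 = 8
M1^(-1) mod 8 = 5, M2^(-1) mod 5 = 2
x = 2*5*5 + 1*8*2 = 66
66 mod 40 = 26
Check: 26 mod 8 = 2 ✓, 26 mod 5 = 1 ✓

x ≡ 26 (mod 40)


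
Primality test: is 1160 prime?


1160 / 2 = 580 (exact division)
1160 is NOT prime.

No, 1160 is not prime


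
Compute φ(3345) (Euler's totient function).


3345 = 3 × 5 × 223
Prime factors: 3, 5, 223
φ(3345) = 3345 × (1-1/3) × (1-1/5) × (1-1/223)
= 3345 × 2/3 × 4/5 × 222/223 = 1776

φ(3345) = 1776


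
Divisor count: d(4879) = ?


4879 = 7^1 × 17^1 × 41^1
d(4879) = (1+1) × (1+1) × (1+1) = 8

8 divisors


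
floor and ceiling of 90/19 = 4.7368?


90/19 = 4.7368
floor = 4
ceil = 5

floor = 4, ceil = 5


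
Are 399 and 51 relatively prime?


Euclidean algorithm:
399 = 7 * 51 + 42
51 = 1 * 42 + 9
42 = 4 * 9 + 6
9 = 1 * 6 + 3
6 = 2 * 3 + 0
GCD(399, 51) = 3

No, not coprime (GCD = 3)


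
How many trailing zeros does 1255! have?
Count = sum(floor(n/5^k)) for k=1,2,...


floor(1255/5) = 251
floor(1255/25) = 50
floor(1255/125) = 10
floor(1255/625) = 2
Total = 313

313 trailing zeros


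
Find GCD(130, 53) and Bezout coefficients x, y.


Tabular extended Euclidean (each row: r = 130*s + 53*t):
r=130, s=1, t=0
r=53, s=0, t=1
q=2: r=24, s=1, t=-2   [130*(1) + 53*(-2) = 24]
q=2: r=5, s=-2, t=5   [130*(-2) + 53*(5) = 5]
q=4: r=4, s=9, t=-22   [130*(9) + 53*(-22) = 4]
q=1: r=1, s=-11, t=27   [130*(-11) + 53*(27) = 1]
q=4: r=0, s=53, t=-130   [130*(53) + 53*(-130) = 0]
GCD = 1; from the row with r=1: x=-11, y=27
Check: 130*(-11) + 53*(27) = -1430 + 1431 = 1

GCD = 1, x = -11, y = 27


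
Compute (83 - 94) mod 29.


83 - 94 = -11
-11 mod 29 = 18


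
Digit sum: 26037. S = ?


2 + 6 + 0 + 3 + 7 = 18


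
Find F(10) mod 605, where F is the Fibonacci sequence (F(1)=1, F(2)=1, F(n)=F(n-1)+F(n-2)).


F(k) mod 605 for k=1..10:
1, 1, 2, 3, 5, 8, 13, 21, 34, 55
F(10) mod 605 = 55


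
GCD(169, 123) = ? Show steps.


169 = 1 * 123 + 46
123 = 2 * 46 + 31
46 = 1 * 31 + 15
31 = 2 * 15 + 1
15 = 15 * 1 + 0
GCD = 1


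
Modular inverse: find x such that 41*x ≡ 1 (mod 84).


Use the extended Euclidean algorithm on (84, 41); each row r = 84*s + 41*t:
r=84, s=1, t=0
r=41, s=0, t=1
q=2: r=2, s=1, t=-2   [84*(1) + 41*(-2) = 2]
q=20: r=1, s=-20, t=41   [84*(-20) + 41*(41) = 1]
q=2: r=0, s=41, t=-84   [84*(41) + 41*(-84) = 0]
GCD = 1 with t = 41, so 41*(41) ≡ 1 (mod 84)
Inverse = 41 mod 84 = 41
Check: 41 * 41 = 1681 ≡ 1 (mod 84)

41^(-1) ≡ 41 (mod 84)


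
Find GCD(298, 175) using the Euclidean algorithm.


298 = 1 * 175 + 123
175 = 1 * 123 + 52
123 = 2 * 52 + 19
52 = 2 * 19 + 14
19 = 1 * 14 + 5
14 = 2 * 5 + 4
5 = 1 * 4 + 1
4 = 4 * 1 + 0
GCD = 1


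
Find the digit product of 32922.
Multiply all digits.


3 × 2 × 9 × 2 × 2 = 216


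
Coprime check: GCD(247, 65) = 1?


Euclidean algorithm:
247 = 3 * 65 + 52
65 = 1 * 52 + 13
52 = 4 * 13 + 0
GCD(247, 65) = 13

No, not coprime (GCD = 13)


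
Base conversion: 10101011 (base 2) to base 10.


10101011 (base 2) = 171 (decimal)
171 (decimal) = 171 (base 10)


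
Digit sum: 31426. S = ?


3 + 1 + 4 + 2 + 6 = 16


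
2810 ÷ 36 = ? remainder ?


2810 = 36 * 78 + 2
Check: 2808 + 2 = 2810

q = 78, r = 2


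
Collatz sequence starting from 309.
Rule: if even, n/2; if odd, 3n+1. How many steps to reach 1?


309 → 928 → 464 → 232 → 116 → 58 → 29 → 88 → 44 → 22 → 11 → 34 → 17 → 52 → 26 → 13 → 40 → 20 → 10 → 5 → 16 → 8 → 4 → 2 → 1
Total steps = 24

24 steps


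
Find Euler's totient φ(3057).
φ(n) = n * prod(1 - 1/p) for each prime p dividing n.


3057 = 3 × 1019
Prime factors: 3, 1019
φ(3057) = 3057 × (1-1/3) × (1-1/1019)
= 3057 × 2/3 × 1018/1019 = 2036

φ(3057) = 2036


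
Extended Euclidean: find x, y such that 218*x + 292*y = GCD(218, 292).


Tabular extended Euclidean (each row: r = 218*s + 292*t):
r=218, s=1, t=0
r=292, s=0, t=1
q=0: r=218, s=1, t=0   [218*(1) + 292*(0) = 218]
q=1: r=74, s=-1, t=1   [218*(-1) + 292*(1) = 74]
q=2: r=70, s=3, t=-2   [218*(3) + 292*(-2) = 70]
q=1: r=4, s=-4, t=3   [218*(-4) + 292*(3) = 4]
q=17: r=2, s=71, t=-53   [218*(71) + 292*(-53) = 2]
q=2: r=0, s=-146, t=109   [218*(-146) + 292*(109) = 0]
GCD = 2; from the row with r=2: x=71, y=-53
Check: 218*(71) + 292*(-53) = 15478 - 15476 = 2

GCD = 2, x = 71, y = -53


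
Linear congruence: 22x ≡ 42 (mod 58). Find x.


GCD(22, 58) = 2 divides 42
Divide: 11x ≡ 21 (mod 29)
x ≡ 23 (mod 29)


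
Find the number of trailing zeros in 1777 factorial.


floor(1777/5) = 355
floor(1777/25) = 71
floor(1777/125) = 14
floor(1777/625) = 2
Total = 442

442 trailing zeros


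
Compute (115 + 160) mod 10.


115 + 160 = 275
275 mod 10 = 5


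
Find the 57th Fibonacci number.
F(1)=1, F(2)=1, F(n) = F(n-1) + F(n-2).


Sequence: 1, 1, 2, 3, 5, 8, 13, 21, 34, 55, 89, 144, 233, 377, 610, 987, 1597, 2584, 4181, 6765, 10946, 17711, 28657, 46368, 75025, 121393, 196418, 317811, 514229, 832040, 1346269, 2178309, 3524578, 5702887, 9227465, 14930352, 24157817, 39088169, 63245986, 102334155, 165580141, 267914296, 433494437, 701408733, 1134903170, 1836311903, 2971215073, 4807526976, 7778742049, 12586269025, 20365011074, 32951280099, 53316291173, 86267571272, 139583862445, 225851433717, 365435296162
F(57) = 365435296162


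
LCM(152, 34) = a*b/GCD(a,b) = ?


GCD(152, 34) = 2
LCM = 152*34/2 = 5168/2 = 2584

LCM = 2584


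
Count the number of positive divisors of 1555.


1555 = 5^1 × 311^1
d(1555) = (1+1) × (1+1) = 4

4 divisors


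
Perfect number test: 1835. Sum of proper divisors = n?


Proper divisors of 1835: 1, 5, 367
Sum = 1 + 5 + 367 = 373

No, 1835 is not perfect (373 ≠ 1835)


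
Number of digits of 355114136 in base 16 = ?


355114136 in base 16 = 152A9C98
Number of digits = 8

8 digits (base 16)


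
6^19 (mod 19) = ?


6^1 mod 19 = 6
6^2 mod 19 = 17
6^3 mod 19 = 7
6^4 mod 19 = 4
6^5 mod 19 = 5
6^6 mod 19 = 11
6^7 mod 19 = 9
6^8 mod 19 = 16
6^9 mod 19 = 1
6^10 mod 19 = 6
6^11 mod 19 = 17
6^12 mod 19 = 7
6^13 mod 19 = 4
6^14 mod 19 = 5
6^15 mod 19 = 11
6^16 mod 19 = 9
6^17 mod 19 = 16
6^18 mod 19 = 1
6^19 mod 19 = 6


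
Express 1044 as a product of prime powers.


1044 / 2 = 522
522 / 2 = 261
261 / 3 = 87
87 / 3 = 29
29 / 29 = 1
1044 = 2^2 × 3^2 × 29


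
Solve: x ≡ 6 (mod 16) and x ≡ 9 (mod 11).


M = 16*11 = 176
M1 = M/16 = 11, M2 = M/11 = 16
M1^(-1) mod 16 = 3, M2^(-1) mod 11 = 9
x = 6*11*3 + 9*16*9 = 1494
1494 mod 176 = 86
Check: 86 mod 16 = 6 ✓, 86 mod 11 = 9 ✓

x ≡ 86 (mod 176)


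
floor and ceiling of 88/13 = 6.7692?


88/13 = 6.7692
floor = 6
ceil = 7

floor = 6, ceil = 7


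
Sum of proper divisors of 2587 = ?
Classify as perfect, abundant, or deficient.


Proper divisors: 1, 13, 199
Sum = 1 + 13 + 199 = 213
213 < 2587 → deficient

s(2587) = 213 (deficient)


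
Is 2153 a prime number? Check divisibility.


Check divisors up to sqrt(2153) = 46.4004
No divisors found.
2153 is prime.

Yes, 2153 is prime


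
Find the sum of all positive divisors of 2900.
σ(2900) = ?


Divisors of 2900: 1, 2, 4, 5, 10, 20, 25, 29, 50, 58, 100, 116, 145, 290, 580, 725, 1450, 2900
Sum = 1 + 2 + 4 + 5 + 10 + 20 + 25 + 29 + 50 + 58 + 100 + 116 + 145 + 290 + 580 + 725 + 1450 + 2900 = 6510

σ(2900) = 6510


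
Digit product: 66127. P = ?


6 × 6 × 1 × 2 × 7 = 504


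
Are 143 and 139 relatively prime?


Euclidean algorithm:
143 = 1 * 139 + 4
139 = 34 * 4 + 3
4 = 1 * 3 + 1
3 = 3 * 1 + 0
GCD(143, 139) = 1

Yes, coprime (GCD = 1)


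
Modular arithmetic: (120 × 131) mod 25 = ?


120 × 131 = 15720
15720 mod 25 = 20


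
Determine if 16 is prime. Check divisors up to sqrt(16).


16 / 2 = 8 (exact division)
16 is NOT prime.

No, 16 is not prime


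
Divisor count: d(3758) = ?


3758 = 2^1 × 1879^1
d(3758) = (1+1) × (1+1) = 4

4 divisors


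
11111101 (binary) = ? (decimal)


11111101 (base 2) = 253 (decimal)
253 (decimal) = 253 (base 10)


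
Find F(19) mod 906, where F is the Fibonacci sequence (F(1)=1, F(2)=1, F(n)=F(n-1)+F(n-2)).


F(k) mod 906 for k=1..19:
1, 1, 2, 3, 5, 8, 13, 21, 34, 55, 89, 144, 233, 377, 610, 81, 691, 772, 557
F(19) mod 906 = 557


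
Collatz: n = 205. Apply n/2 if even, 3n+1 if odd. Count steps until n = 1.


205 → 616 → 308 → 154 → 77 → 232 → 116 → 58 → 29 → 88 → 44 → 22 → 11 → 34 → 17 → 52 → 26 → 13 → 40 → 20 → 10 → 5 → 16 → 8 → 4 → 2 → 1
Total steps = 26

26 steps


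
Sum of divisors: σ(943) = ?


Divisors of 943: 1, 23, 41, 943
Sum = 1 + 23 + 41 + 943 = 1008

σ(943) = 1008


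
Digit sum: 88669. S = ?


8 + 8 + 6 + 6 + 9 = 37


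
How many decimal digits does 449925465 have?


449925465 has 9 digits in base 10
floor(log10(449925465)) + 1 = floor(8.6531) + 1 = 9

9 digits (base 10)


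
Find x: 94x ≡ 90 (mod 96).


GCD(94, 96) = 2 divides 90
Divide: 47x ≡ 45 (mod 48)
x ≡ 3 (mod 48)


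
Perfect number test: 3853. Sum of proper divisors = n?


Proper divisors of 3853: 1
Sum = 1 = 1

No, 3853 is not perfect (1 ≠ 3853)


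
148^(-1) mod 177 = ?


Use the extended Euclidean algorithm on (177, 148); each row r = 177*s + 148*t:
r=177, s=1, t=0
r=148, s=0, t=1
q=1: r=29, s=1, t=-1   [177*(1) + 148*(-1) = 29]
q=5: r=3, s=-5, t=6   [177*(-5) + 148*(6) = 3]
q=9: r=2, s=46, t=-55   [177*(46) + 148*(-55) = 2]
q=1: r=1, s=-51, t=61   [177*(-51) + 148*(61) = 1]
q=2: r=0, s=148, t=-177   [177*(148) + 148*(-177) = 0]
GCD = 1 with t = 61, so 148*(61) ≡ 1 (mod 177)
Inverse = 61 mod 177 = 61
Check: 148 * 61 = 9028 ≡ 1 (mod 177)

148^(-1) ≡ 61 (mod 177)


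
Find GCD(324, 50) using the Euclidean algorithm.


324 = 6 * 50 + 24
50 = 2 * 24 + 2
24 = 12 * 2 + 0
GCD = 2


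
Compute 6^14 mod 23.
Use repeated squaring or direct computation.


6^1 mod 23 = 6
6^2 mod 23 = 13
6^3 mod 23 = 9
6^4 mod 23 = 8
6^5 mod 23 = 2
6^6 mod 23 = 12
6^7 mod 23 = 3
6^8 mod 23 = 18
6^9 mod 23 = 16
6^10 mod 23 = 4
6^11 mod 23 = 1
6^12 mod 23 = 6
6^13 mod 23 = 13
6^14 mod 23 = 9


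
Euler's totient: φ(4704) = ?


4704 = 2^5 × 3 × 7^2
Prime factors: 2, 3, 7
φ(4704) = 4704 × (1-1/2) × (1-1/3) × (1-1/7)
= 4704 × 1/2 × 2/3 × 6/7 = 1344

φ(4704) = 1344


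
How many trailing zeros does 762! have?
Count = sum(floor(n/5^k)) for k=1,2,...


floor(762/5) = 152
floor(762/25) = 30
floor(762/125) = 6
floor(762/625) = 1
Total = 189

189 trailing zeros


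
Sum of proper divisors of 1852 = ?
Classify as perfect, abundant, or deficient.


Proper divisors: 1, 2, 4, 463, 926
Sum = 1 + 2 + 4 + 463 + 926 = 1396
1396 < 1852 → deficient

s(1852) = 1396 (deficient)


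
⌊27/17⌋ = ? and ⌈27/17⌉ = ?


27/17 = 1.5882
floor = 1
ceil = 2

floor = 1, ceil = 2


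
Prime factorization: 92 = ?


92 / 2 = 46
46 / 2 = 23
23 / 23 = 1
92 = 2^2 × 23


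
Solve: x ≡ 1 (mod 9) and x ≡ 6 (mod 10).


M = 9*10 = 90
M1 = M/9 = 10, M2 = M/10 = 9
M1^(-1) mod 9 = 1, M2^(-1) mod 10 = 9
x = 1*10*1 + 6*9*9 = 496
496 mod 90 = 46
Check: 46 mod 9 = 1 ✓, 46 mod 10 = 6 ✓

x ≡ 46 (mod 90)


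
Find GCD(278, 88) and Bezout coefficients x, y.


Tabular extended Euclidean (each row: r = 278*s + 88*t):
r=278, s=1, t=0
r=88, s=0, t=1
q=3: r=14, s=1, t=-3   [278*(1) + 88*(-3) = 14]
q=6: r=4, s=-6, t=19   [278*(-6) + 88*(19) = 4]
q=3: r=2, s=19, t=-60   [278*(19) + 88*(-60) = 2]
q=2: r=0, s=-44, t=139   [278*(-44) + 88*(139) = 0]
GCD = 2; from the row with r=2: x=19, y=-60
Check: 278*(19) + 88*(-60) = 5282 - 5280 = 2

GCD = 2, x = 19, y = -60


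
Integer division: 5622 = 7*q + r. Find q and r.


5622 = 7 * 803 + 1
Check: 5621 + 1 = 5622

q = 803, r = 1


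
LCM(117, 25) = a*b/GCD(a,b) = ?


GCD(117, 25) = 1
LCM = 117*25/1 = 2925/1 = 2925

LCM = 2925


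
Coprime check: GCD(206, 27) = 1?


Euclidean algorithm:
206 = 7 * 27 + 17
27 = 1 * 17 + 10
17 = 1 * 10 + 7
10 = 1 * 7 + 3
7 = 2 * 3 + 1
3 = 3 * 1 + 0
GCD(206, 27) = 1

Yes, coprime (GCD = 1)


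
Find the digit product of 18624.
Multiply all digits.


1 × 8 × 6 × 2 × 4 = 384


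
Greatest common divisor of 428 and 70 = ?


428 = 6 * 70 + 8
70 = 8 * 8 + 6
8 = 1 * 6 + 2
6 = 3 * 2 + 0
GCD = 2


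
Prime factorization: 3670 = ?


3670 / 2 = 1835
1835 / 5 = 367
367 / 367 = 1
3670 = 2 × 5 × 367


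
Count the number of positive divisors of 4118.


4118 = 2^1 × 29^1 × 71^1
d(4118) = (1+1) × (1+1) × (1+1) = 8

8 divisors


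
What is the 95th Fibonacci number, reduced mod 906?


F(k) mod 906 for k=1..95:
1, 1, 2, 3, 5, 8, 13, 21, 34, 55, 89, 144, 233, 377, 610, 81, 691, 772, 557, 423, 74, 497, 571, 162, 733, 895, 722, 711, 527, 332, 859, 285, 238, 523, 761, 378, 233, 611, 844, 549, 487, 130, 617, 747, 458, 299, 757, 150, 1, 151, 152, 303, 455, 758, 307, 159, 466, 625, 185, 810, 89, 899, 82, 75, 157, 232, 389, 621, 104, 725, 829, 648, 571, 313, 884, 291, 269, 560, 829, 483, 406, 889, 389, 372, 761, 227, 82, 309, 391, 700, 185, 885, 164, 143, 307
F(95) mod 906 = 307


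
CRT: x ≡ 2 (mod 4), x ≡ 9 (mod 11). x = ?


M = 4*11 = 44
M1 = M/4 = 11, M2 = M/11 = 4
M1^(-1) mod 4 = 3, M2^(-1) mod 11 = 3
x = 2*11*3 + 9*4*3 = 174
174 mod 44 = 42
Check: 42 mod 4 = 2 ✓, 42 mod 11 = 9 ✓

x ≡ 42 (mod 44)


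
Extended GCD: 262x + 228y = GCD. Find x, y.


Tabular extended Euclidean (each row: r = 262*s + 228*t):
r=262, s=1, t=0
r=228, s=0, t=1
q=1: r=34, s=1, t=-1   [262*(1) + 228*(-1) = 34]
q=6: r=24, s=-6, t=7   [262*(-6) + 228*(7) = 24]
q=1: r=10, s=7, t=-8   [262*(7) + 228*(-8) = 10]
q=2: r=4, s=-20, t=23   [262*(-20) + 228*(23) = 4]
q=2: r=2, s=47, t=-54   [262*(47) + 228*(-54) = 2]
q=2: r=0, s=-114, t=131   [262*(-114) + 228*(131) = 0]
GCD = 2; from the row with r=2: x=47, y=-54
Check: 262*(47) + 228*(-54) = 12314 - 12312 = 2

GCD = 2, x = 47, y = -54


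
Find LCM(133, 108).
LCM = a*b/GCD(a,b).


GCD(133, 108) = 1
LCM = 133*108/1 = 14364/1 = 14364

LCM = 14364


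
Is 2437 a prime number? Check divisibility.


Check divisors up to sqrt(2437) = 49.3660
No divisors found.
2437 is prime.

Yes, 2437 is prime


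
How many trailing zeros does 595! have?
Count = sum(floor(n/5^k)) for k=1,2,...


floor(595/5) = 119
floor(595/25) = 23
floor(595/125) = 4
Total = 146

146 trailing zeros


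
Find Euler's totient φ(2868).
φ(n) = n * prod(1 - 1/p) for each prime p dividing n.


2868 = 2^2 × 3 × 239
Prime factors: 2, 3, 239
φ(2868) = 2868 × (1-1/2) × (1-1/3) × (1-1/239)
= 2868 × 1/2 × 2/3 × 238/239 = 952

φ(2868) = 952


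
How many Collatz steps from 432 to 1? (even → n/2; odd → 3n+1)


432 → 216 → 108 → 54 → 27 → 82 → 41 → 124 → 62 → 31 → 94 → 47 → 142 → 71 → 214 → 107 → 322 → 161 → 484 → 242 → 121 → 364 → 182 → 91 → 274 → 137 → 412 → 206 → 103 → 310 → 155 → 466 → 233 → 700 → 350 → 175 → 526 → 263 → 790 → 395 → 1186 → 593 → 1780 → 890 → 445 → 1336 → 668 → 334 → 167 → 502 → 251 → 754 → 377 → 1132 → 566 → 283 → 850 → 425 → 1276 → 638 → 319 → 958 → 479 → 1438 → 719 → 2158 → 1079 → 3238 → 1619 → 4858 → 2429 → 7288 → 3644 → 1822 → 911 → 2734 → 1367 → 4102 → 2051 → 6154 → 3077 → 9232 → 4616 → 2308 → 1154 → 577 → 1732 → 866 → 433 → 1300 → 650 → 325 → 976 → 488 → 244 → 122 → 61 → 184 → 92 → 46 → 23 → 70 → 35 → 106 → 53 → 160 → 80 → 40 → 20 → 10 → 5 → 16 → 8 → 4 → 2 → 1
Total steps = 115

115 steps


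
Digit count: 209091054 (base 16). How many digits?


209091054 in base 16 = C7679EE
Number of digits = 7

7 digits (base 16)


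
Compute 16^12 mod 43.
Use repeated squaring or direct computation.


16^1 mod 43 = 16
16^2 mod 43 = 41
16^3 mod 43 = 11
16^4 mod 43 = 4
16^5 mod 43 = 21
16^6 mod 43 = 35
16^7 mod 43 = 1
16^8 mod 43 = 16
16^9 mod 43 = 41
16^10 mod 43 = 11
16^11 mod 43 = 4
16^12 mod 43 = 21


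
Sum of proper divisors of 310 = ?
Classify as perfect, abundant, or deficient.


Proper divisors: 1, 2, 5, 10, 31, 62, 155
Sum = 1 + 2 + 5 + 10 + 31 + 62 + 155 = 266
266 < 310 → deficient

s(310) = 266 (deficient)


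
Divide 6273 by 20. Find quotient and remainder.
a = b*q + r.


6273 = 20 * 313 + 13
Check: 6260 + 13 = 6273

q = 313, r = 13


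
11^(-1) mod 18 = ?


Use the extended Euclidean algorithm on (18, 11); each row r = 18*s + 11*t:
r=18, s=1, t=0
r=11, s=0, t=1
q=1: r=7, s=1, t=-1   [18*(1) + 11*(-1) = 7]
q=1: r=4, s=-1, t=2   [18*(-1) + 11*(2) = 4]
q=1: r=3, s=2, t=-3   [18*(2) + 11*(-3) = 3]
q=1: r=1, s=-3, t=5   [18*(-3) + 11*(5) = 1]
q=3: r=0, s=11, t=-18   [18*(11) + 11*(-18) = 0]
GCD = 1 with t = 5, so 11*(5) ≡ 1 (mod 18)
Inverse = 5 mod 18 = 5
Check: 11 * 5 = 55 ≡ 1 (mod 18)

11^(-1) ≡ 5 (mod 18)


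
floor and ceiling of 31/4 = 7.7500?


31/4 = 7.7500
floor = 7
ceil = 8

floor = 7, ceil = 8


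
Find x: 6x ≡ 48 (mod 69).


GCD(6, 69) = 3 divides 48
Divide: 2x ≡ 16 (mod 23)
x ≡ 8 (mod 23)


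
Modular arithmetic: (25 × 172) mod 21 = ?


25 × 172 = 4300
4300 mod 21 = 16


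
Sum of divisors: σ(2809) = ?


Divisors of 2809: 1, 53, 2809
Sum = 1 + 53 + 2809 = 2863

σ(2809) = 2863


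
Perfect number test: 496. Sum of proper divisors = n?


Proper divisors of 496: 1, 2, 4, 8, 16, 31, 62, 124, 248
Sum = 1 + 2 + 4 + 8 + 16 + 31 + 62 + 124 + 248 = 496

Yes, 496 is perfect (496 = 496)


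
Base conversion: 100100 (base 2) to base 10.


100100 (base 2) = 36 (decimal)
36 (decimal) = 36 (base 10)


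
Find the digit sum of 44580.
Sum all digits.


4 + 4 + 5 + 8 + 0 = 21


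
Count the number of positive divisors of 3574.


3574 = 2^1 × 1787^1
d(3574) = (1+1) × (1+1) = 4

4 divisors


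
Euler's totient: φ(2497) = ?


2497 = 11 × 227
Prime factors: 11, 227
φ(2497) = 2497 × (1-1/11) × (1-1/227)
= 2497 × 10/11 × 226/227 = 2260

φ(2497) = 2260


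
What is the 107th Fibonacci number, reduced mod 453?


F(k) mod 453 for k=1..107:
1, 1, 2, 3, 5, 8, 13, 21, 34, 55, 89, 144, 233, 377, 157, 81, 238, 319, 104, 423, 74, 44, 118, 162, 280, 442, 269, 258, 74, 332, 406, 285, 238, 70, 308, 378, 233, 158, 391, 96, 34, 130, 164, 294, 5, 299, 304, 150, 1, 151, 152, 303, 2, 305, 307, 159, 13, 172, 185, 357, 89, 446, 82, 75, 157, 232, 389, 168, 104, 272, 376, 195, 118, 313, 431, 291, 269, 107, 376, 30, 406, 436, 389, 372, 308, 227, 82, 309, 391, 247, 185, 432, 164, 143, 307, 450, 304, 301, 152, 0, 152, 152, 304, 3, 307, 310, 164
F(107) mod 453 = 164


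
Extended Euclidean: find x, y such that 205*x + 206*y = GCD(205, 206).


Tabular extended Euclidean (each row: r = 205*s + 206*t):
r=205, s=1, t=0
r=206, s=0, t=1
q=0: r=205, s=1, t=0   [205*(1) + 206*(0) = 205]
q=1: r=1, s=-1, t=1   [205*(-1) + 206*(1) = 1]
q=205: r=0, s=206, t=-205   [205*(206) + 206*(-205) = 0]
GCD = 1; from the row with r=1: x=-1, y=1
Check: 205*(-1) + 206*(1) = -205 + 206 = 1

GCD = 1, x = -1, y = 1


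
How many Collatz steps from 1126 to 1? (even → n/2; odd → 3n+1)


1126 → 563 → 1690 → 845 → 2536 → 1268 → 634 → 317 → 952 → 476 → 238 → 119 → 358 → 179 → 538 → 269 → 808 → 404 → 202 → 101 → 304 → 152 → 76 → 38 → 19 → 58 → 29 → 88 → 44 → 22 → 11 → 34 → 17 → 52 → 26 → 13 → 40 → 20 → 10 → 5 → 16 → 8 → 4 → 2 → 1
Total steps = 44

44 steps


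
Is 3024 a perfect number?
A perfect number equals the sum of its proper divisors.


Proper divisors of 3024: 1, 2, 3, 4, 6, 7, 8, 9, 12, 14, 16, 18, 21, 24, 27, 28, 36, 42, 48, 54, 56, 63, 72, 84, 108, 112, 126, 144, 168, 189, 216, 252, 336, 378, 432, 504, 756, 1008, 1512
Sum = 1 + 2 + 3 + 4 + 6 + 7 + 8 + 9 + 12 + 14 + 16 + 18 + 21 + 24 + 27 + 28 + 36 + 42 + 48 + 54 + 56 + 63 + 72 + 84 + 108 + 112 + 126 + 144 + 168 + 189 + 216 + 252 + 336 + 378 + 432 + 504 + 756 + 1008 + 1512 = 6896

No, 3024 is not perfect (6896 ≠ 3024)


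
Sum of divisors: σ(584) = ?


Divisors of 584: 1, 2, 4, 8, 73, 146, 292, 584
Sum = 1 + 2 + 4 + 8 + 73 + 146 + 292 + 584 = 1110

σ(584) = 1110


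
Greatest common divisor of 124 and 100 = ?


124 = 1 * 100 + 24
100 = 4 * 24 + 4
24 = 6 * 4 + 0
GCD = 4


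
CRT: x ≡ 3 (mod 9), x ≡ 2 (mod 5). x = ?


M = 9*5 = 45
M1 = M/9 = 5, M2 = M/5 = 9
M1^(-1) mod 9 = 2, M2^(-1) mod 5 = 4
x = 3*5*2 + 2*9*4 = 102
102 mod 45 = 12
Check: 12 mod 9 = 3 ✓, 12 mod 5 = 2 ✓

x ≡ 12 (mod 45)


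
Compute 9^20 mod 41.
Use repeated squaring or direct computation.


9^1 mod 41 = 9
9^2 mod 41 = 40
9^3 mod 41 = 32
9^4 mod 41 = 1
9^5 mod 41 = 9
9^6 mod 41 = 40
9^7 mod 41 = 32
9^8 mod 41 = 1
9^9 mod 41 = 9
9^10 mod 41 = 40
9^11 mod 41 = 32
9^12 mod 41 = 1
9^13 mod 41 = 9
9^14 mod 41 = 40
9^15 mod 41 = 32
9^16 mod 41 = 1
9^17 mod 41 = 9
9^18 mod 41 = 40
9^19 mod 41 = 32
9^20 mod 41 = 1
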